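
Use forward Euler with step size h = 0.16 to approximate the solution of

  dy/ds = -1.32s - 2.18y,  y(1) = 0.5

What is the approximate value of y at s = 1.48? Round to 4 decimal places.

-0.3898

Euler: y_{n+1} = y_n + h·f(s_n, y_n).
s=1.000000, y=0.500000: f=-2.410000 → y ← 0.500000 + 0.16·(-2.410000) = 0.114400
s=1.160000, y=0.114400: f=-1.780592 → y ← 0.114400 + 0.16·(-1.780592) = -0.170495
s=1.320000, y=-0.170495: f=-1.370722 → y ← -0.170495 + 0.16·(-1.370722) = -0.389810
y(1.48) ≈ -0.3898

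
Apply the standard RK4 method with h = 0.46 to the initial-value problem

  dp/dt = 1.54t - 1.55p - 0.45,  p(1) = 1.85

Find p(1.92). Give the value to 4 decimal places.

RK4: k1 = f(t_n, p_n); k2 = f(t_n + h/2, p_n + (h/2)·k1); k3 = f(t_n + h/2, p_n + (h/2)·k2); k4 = f(t_n + h, p_n + h·k3); p_{n+1} = p_n + (h/6)·(k1 + 2k2 + 2k3 + k4).
t=1.000000, p=1.850000:
  k1 = f(1.000000, 1.850000) = -1.777500
  k2 = f(1.230000, 1.441175) = -0.789621
  k3 = f(1.230000, 1.668387) = -1.141800
  k4 = f(1.460000, 1.324772) = -0.254997
  p ← 1.850000 + (0.46/6)·(k1 + 2k2 + 2k3 + k4) = 1.398024
t=1.460000, p=1.398024:
  k1 = f(1.460000, 1.398024) = -0.368537
  k2 = f(1.690000, 1.313260) = 0.117046
  k3 = f(1.690000, 1.424945) = -0.056064
  k4 = f(1.920000, 1.372234) = 0.379837
  p ← 1.398024 + (0.46/6)·(k1 + 2k2 + 2k3 + k4) = 1.408241
p(1.92) ≈ 1.4082

1.4082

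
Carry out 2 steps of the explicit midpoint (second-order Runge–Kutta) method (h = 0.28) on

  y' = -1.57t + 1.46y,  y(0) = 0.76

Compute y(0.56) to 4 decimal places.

Midpoint: k1 = f(t_n, y_n); k2 = f(t_n + h/2, y_n + (h/2)·k1); y_{n+1} = y_n + h·k2.
t=0.000000, y=0.760000:
  k1 = f(0.000000, 0.760000) = 1.109600
  k2 = f(0.140000, 0.915344) = 1.116602
  y ← 0.760000 + 0.28·1.116602 = 1.072649
t=0.280000, y=1.072649:
  k1 = f(0.280000, 1.072649) = 1.126467
  k2 = f(0.420000, 1.230354) = 1.136917
  y ← 1.072649 + 0.28·1.136917 = 1.390985
y(0.56) ≈ 1.3910

1.3910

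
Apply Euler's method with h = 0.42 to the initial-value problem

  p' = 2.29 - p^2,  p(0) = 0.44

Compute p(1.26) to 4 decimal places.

Euler: p_{n+1} = p_n + h·f(x_n, p_n).
x=0.000000, p=0.440000: f=2.096400 → p ← 0.440000 + 0.42·2.096400 = 1.320488
x=0.420000, p=1.320488: f=0.546311 → p ← 1.320488 + 0.42·0.546311 = 1.549939
x=0.840000, p=1.549939: f=-0.112310 → p ← 1.549939 + 0.42·(-0.112310) = 1.502768
p(1.26) ≈ 1.5028

1.5028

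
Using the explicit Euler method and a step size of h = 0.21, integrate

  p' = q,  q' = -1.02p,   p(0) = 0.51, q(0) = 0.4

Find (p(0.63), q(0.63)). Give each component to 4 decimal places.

0.6894, 0.0232

Euler on (p,q): p_{n+1} = p_n + h·p', q_{n+1} = q_n + h·q'.
0.000000: (0.510000, 0.400000); f=(0.400000, -0.520200) → (0.594000, 0.290758)
0.210000: (0.594000, 0.290758); f=(0.290758, -0.605880) → (0.655059, 0.163523)
0.420000: (0.655059, 0.163523); f=(0.163523, -0.668160) → (0.689399, 0.023210)
(p(0.63), q(0.63)) ≈ (0.6894, 0.0232)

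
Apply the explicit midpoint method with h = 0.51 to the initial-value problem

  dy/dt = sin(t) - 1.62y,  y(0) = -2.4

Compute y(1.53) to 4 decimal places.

Midpoint: k1 = f(t_n, y_n); k2 = f(t_n + h/2, y_n + (h/2)·k1); y_{n+1} = y_n + h·k2.
t=0.000000, y=-2.400000:
  k1 = f(0.000000, -2.400000) = 3.888000
  k2 = f(0.255000, -1.408560) = 2.534113
  y ← -2.400000 + 0.51·2.534113 = -1.107603
t=0.510000, y=-1.107603:
  k1 = f(0.510000, -1.107603) = 2.282493
  k2 = f(0.765000, -0.525567) = 1.543955
  y ← -1.107603 + 0.51·1.543955 = -0.320185
t=1.020000, y=-0.320185:
  k1 = f(1.020000, -0.320185) = 1.370808
  k2 = f(1.275000, 0.029371) = 0.908990
  y ← -0.320185 + 0.51·0.908990 = 0.143399
y(1.53) ≈ 0.1434

0.1434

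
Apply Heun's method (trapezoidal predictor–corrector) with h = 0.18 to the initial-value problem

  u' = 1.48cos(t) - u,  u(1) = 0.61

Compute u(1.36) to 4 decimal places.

Heun: k1 = f(t_n, u_n); k2 = f(t_n + h, u_n + h·k1); u_{n+1} = u_n + (h/2)·(k1 + k2).
t=1.000000, u=0.610000:
  k1 = f(1.000000, 0.610000) = 0.189647
  k2 = f(1.180000, 0.644137) = -0.080368
  u ← 0.610000 + (0.18/2)·(0.189647 + (-0.080368)) = 0.619835
t=1.180000, u=0.619835:
  k1 = f(1.180000, 0.619835) = -0.056066
  k2 = f(1.360000, 0.609743) = -0.300070
  u ← 0.619835 + (0.18/2)·(-0.056066 + (-0.300070)) = 0.587783
u(1.36) ≈ 0.5878

0.5878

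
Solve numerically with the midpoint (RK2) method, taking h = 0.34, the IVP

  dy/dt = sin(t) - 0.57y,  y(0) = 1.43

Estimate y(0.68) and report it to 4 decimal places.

1.1757

Midpoint: k1 = f(t_n, y_n); k2 = f(t_n + h/2, y_n + (h/2)·k1); y_{n+1} = y_n + h·k2.
t=0.000000, y=1.430000:
  k1 = f(0.000000, 1.430000) = -0.815100
  k2 = f(0.170000, 1.291433) = -0.566934
  y ← 1.430000 + 0.34·(-0.566934) = 1.237242
t=0.340000, y=1.237242:
  k1 = f(0.340000, 1.237242) = -0.371741
  k2 = f(0.510000, 1.174046) = -0.181029
  y ← 1.237242 + 0.34·(-0.181029) = 1.175692
y(0.68) ≈ 1.1757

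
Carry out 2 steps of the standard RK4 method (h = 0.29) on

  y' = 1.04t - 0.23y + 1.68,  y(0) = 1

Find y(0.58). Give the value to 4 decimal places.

1.9547

RK4: k1 = f(t_n, y_n); k2 = f(t_n + h/2, y_n + (h/2)·k1); k3 = f(t_n + h/2, y_n + (h/2)·k2); k4 = f(t_n + h, y_n + h·k3); y_{n+1} = y_n + (h/6)·(k1 + 2k2 + 2k3 + k4).
t=0.000000, y=1.000000:
  k1 = f(0.000000, 1.000000) = 1.450000
  k2 = f(0.145000, 1.210250) = 1.552442
  k3 = f(0.145000, 1.225104) = 1.549026
  k4 = f(0.290000, 1.449218) = 1.648280
  y ← 1.000000 + (0.29/6)·(k1 + 2k2 + 2k3 + k4) = 1.449559
t=0.290000, y=1.449559:
  k1 = f(0.290000, 1.449559) = 1.648201
  k2 = f(0.435000, 1.688548) = 1.744034
  k3 = f(0.435000, 1.702444) = 1.740838
  k4 = f(0.580000, 1.954402) = 1.833688
  y ← 1.449559 + (0.29/6)·(k1 + 2k2 + 2k3 + k4) = 1.954721
y(0.58) ≈ 1.9547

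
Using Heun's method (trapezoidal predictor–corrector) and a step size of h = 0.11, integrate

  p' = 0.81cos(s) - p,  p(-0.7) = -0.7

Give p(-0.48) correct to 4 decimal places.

Heun: k1 = f(s_n, p_n); k2 = f(s_n + h, p_n + h·k1); p_{n+1} = p_n + (h/2)·(k1 + k2).
s=-0.700000, p=-0.700000:
  k1 = f(-0.700000, -0.700000) = 1.319522
  k2 = f(-0.590000, -0.554853) = 1.227915
  p ← -0.700000 + (0.11/2)·(1.319522 + 1.227915) = -0.559891
s=-0.590000, p=-0.559891:
  k1 = f(-0.590000, -0.559891) = 1.232953
  k2 = f(-0.480000, -0.424266) = 1.142732
  p ← -0.559891 + (0.11/2)·(1.232953 + 1.142732) = -0.429228
p(-0.48) ≈ -0.4292

-0.4292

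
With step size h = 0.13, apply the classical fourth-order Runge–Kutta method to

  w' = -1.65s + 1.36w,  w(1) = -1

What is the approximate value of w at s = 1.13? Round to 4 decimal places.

RK4: k1 = f(s_n, w_n); k2 = f(s_n + h/2, w_n + (h/2)·k1); k3 = f(s_n + h/2, w_n + (h/2)·k2); k4 = f(s_n + h, w_n + h·k3); w_{n+1} = w_n + (h/6)·(k1 + 2k2 + 2k3 + k4).
s=1.000000, w=-1.000000:
  k1 = f(1.000000, -1.000000) = -3.010000
  k2 = f(1.065000, -1.195650) = -3.383334
  k3 = f(1.065000, -1.219917) = -3.416337
  k4 = f(1.130000, -1.444124) = -3.828508
  w ← -1.000000 + (0.13/6)·(k1 + 2k2 + 2k3 + k4) = -1.442820
w(1.13) ≈ -1.4428

-1.4428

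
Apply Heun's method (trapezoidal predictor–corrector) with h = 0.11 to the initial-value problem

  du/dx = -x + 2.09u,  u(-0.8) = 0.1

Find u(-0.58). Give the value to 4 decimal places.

Heun: k1 = f(x_n, u_n); k2 = f(x_n + h, u_n + h·k1); u_{n+1} = u_n + (h/2)·(k1 + k2).
x=-0.800000, u=0.100000:
  k1 = f(-0.800000, 0.100000) = 1.009000
  k2 = f(-0.690000, 0.210990) = 1.130969
  u ← 0.100000 + (0.11/2)·(1.009000 + 1.130969) = 0.217698
x=-0.690000, u=0.217698:
  k1 = f(-0.690000, 0.217698) = 1.144989
  k2 = f(-0.580000, 0.343647) = 1.298223
  u ← 0.217698 + (0.11/2)·(1.144989 + 1.298223) = 0.352075
u(-0.58) ≈ 0.3521

0.3521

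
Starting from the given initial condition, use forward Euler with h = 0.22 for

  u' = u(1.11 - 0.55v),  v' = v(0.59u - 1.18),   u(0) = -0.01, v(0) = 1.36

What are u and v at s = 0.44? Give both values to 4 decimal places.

-0.0121, 0.7428

Euler on (u,v): u_{n+1} = u_n + h·u', v_{n+1} = v_n + h·v'.
0.000000: (-0.010000, 1.360000); f=(-0.003620, -1.612824) → (-0.010796, 1.005179)
0.220000: (-0.010796, 1.005179); f=(-0.006015, -1.192514) → (-0.012120, 0.742826)
(u(0.44), v(0.44)) ≈ (-0.0121, 0.7428)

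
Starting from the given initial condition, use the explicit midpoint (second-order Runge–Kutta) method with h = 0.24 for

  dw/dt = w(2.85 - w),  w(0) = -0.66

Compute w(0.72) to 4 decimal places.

Midpoint: k1 = f(t_n, w_n); k2 = f(t_n + h/2, w_n + (h/2)·k1); w_{n+1} = w_n + h·k2.
t=0.000000, w=-0.660000:
  k1 = f(0.000000, -0.660000) = -2.316600
  k2 = f(0.120000, -0.937992) = -3.553106
  w ← -0.660000 + 0.24·(-3.553106) = -1.512745
t=0.240000, w=-1.512745:
  k1 = f(0.240000, -1.512745) = -6.599724
  k2 = f(0.360000, -2.304712) = -11.880129
  w ← -1.512745 + 0.24·(-11.880129) = -4.363976
t=0.480000, w=-4.363976:
  k1 = f(0.480000, -4.363976) = -31.481623
  k2 = f(0.600000, -8.141771) = -89.492486
  w ← -4.363976 + 0.24·(-89.492486) = -25.842173
w(0.72) ≈ -25.8422

-25.8422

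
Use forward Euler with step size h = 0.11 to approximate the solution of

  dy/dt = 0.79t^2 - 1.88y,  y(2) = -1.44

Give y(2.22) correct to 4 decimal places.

-0.2434

Euler: y_{n+1} = y_n + h·f(t_n, y_n).
t=2.000000, y=-1.440000: f=5.867200 → y ← -1.440000 + 0.11·5.867200 = -0.794608
t=2.110000, y=-0.794608: f=5.011022 → y ← -0.794608 + 0.11·5.011022 = -0.243396
y(2.22) ≈ -0.2434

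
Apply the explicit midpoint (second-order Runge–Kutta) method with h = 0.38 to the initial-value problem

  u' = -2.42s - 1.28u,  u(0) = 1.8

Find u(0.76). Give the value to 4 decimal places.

0.1691

Midpoint: k1 = f(s_n, u_n); k2 = f(s_n + h/2, u_n + (h/2)·k1); u_{n+1} = u_n + h·k2.
s=0.000000, u=1.800000:
  k1 = f(0.000000, 1.800000) = -2.304000
  k2 = f(0.190000, 1.362240) = -2.203467
  u ← 1.800000 + 0.38·(-2.203467) = 0.962682
s=0.380000, u=0.962682:
  k1 = f(0.380000, 0.962682) = -2.151834
  k2 = f(0.570000, 0.553834) = -2.088308
  u ← 0.962682 + 0.38·(-2.088308) = 0.169126
u(0.76) ≈ 0.1691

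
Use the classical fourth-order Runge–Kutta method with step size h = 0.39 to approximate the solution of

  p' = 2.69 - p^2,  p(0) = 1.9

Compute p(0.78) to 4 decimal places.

1.6627

RK4: k1 = f(x_n, p_n); k2 = f(x_n + h/2, p_n + (h/2)·k1); k3 = f(x_n + h/2, p_n + (h/2)·k2); k4 = f(x_n + h, p_n + h·k3); p_{n+1} = p_n + (h/6)·(k1 + 2k2 + 2k3 + k4).
x=0.000000, p=1.900000:
  k1 = f(0.000000, 1.900000) = -0.920000
  k2 = f(0.195000, 1.720600) = -0.270464
  k3 = f(0.195000, 1.847259) = -0.722367
  k4 = f(0.390000, 1.618277) = 0.071181
  p ← 1.900000 + (0.39/6)·(k1 + 2k2 + 2k3 + k4) = 1.715759
x=0.390000, p=1.715759:
  k1 = f(0.390000, 1.715759) = -0.253828
  k2 = f(0.585000, 1.666262) = -0.086430
  k3 = f(0.585000, 1.698905) = -0.196277
  k4 = f(0.780000, 1.639210) = 0.002989
  p ← 1.715759 + (0.39/6)·(k1 + 2k2 + 2k3 + k4) = 1.662702
p(0.78) ≈ 1.6627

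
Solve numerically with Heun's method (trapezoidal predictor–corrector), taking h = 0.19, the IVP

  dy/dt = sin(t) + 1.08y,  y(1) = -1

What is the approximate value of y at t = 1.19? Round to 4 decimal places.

Heun: k1 = f(t_n, y_n); k2 = f(t_n + h, y_n + h·k1); y_{n+1} = y_n + (h/2)·(k1 + k2).
t=1.000000, y=-1.000000:
  k1 = f(1.000000, -1.000000) = -0.238529
  k2 = f(1.190000, -1.045321) = -0.200577
  y ← -1.000000 + (0.19/2)·(-0.238529 + (-0.200577)) = -1.041715
y(1.19) ≈ -1.0417

-1.0417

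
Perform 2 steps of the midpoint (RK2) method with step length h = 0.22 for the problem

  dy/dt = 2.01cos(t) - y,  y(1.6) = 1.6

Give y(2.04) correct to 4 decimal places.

0.8431

Midpoint: k1 = f(t_n, y_n); k2 = f(t_n + h/2, y_n + (h/2)·k1); y_{n+1} = y_n + h·k2.
t=1.600000, y=1.600000:
  k1 = f(1.600000, 1.600000) = -1.658691
  k2 = f(1.710000, 1.417544) = -1.696441
  y ← 1.600000 + 0.22·(-1.696441) = 1.226783
t=1.820000, y=1.226783:
  k1 = f(1.820000, 1.226783) = -1.722514
  k2 = f(1.930000, 1.037307) = -1.743879
  y ← 1.226783 + 0.22·(-1.743879) = 0.843130
y(2.04) ≈ 0.8431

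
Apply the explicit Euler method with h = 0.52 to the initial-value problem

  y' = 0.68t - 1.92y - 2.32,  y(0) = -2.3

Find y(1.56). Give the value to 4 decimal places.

Euler: y_{n+1} = y_n + h·f(t_n, y_n).
t=0.000000, y=-2.300000: f=2.096000 → y ← -2.300000 + 0.52·2.096000 = -1.210080
t=0.520000, y=-1.210080: f=0.356954 → y ← -1.210080 + 0.52·0.356954 = -1.024464
t=1.040000, y=-1.024464: f=0.354171 → y ← -1.024464 + 0.52·0.354171 = -0.840295
y(1.56) ≈ -0.8403

-0.8403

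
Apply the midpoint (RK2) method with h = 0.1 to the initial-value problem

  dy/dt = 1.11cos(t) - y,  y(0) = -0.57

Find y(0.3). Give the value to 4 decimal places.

-0.1398

Midpoint: k1 = f(t_n, y_n); k2 = f(t_n + h/2, y_n + (h/2)·k1); y_{n+1} = y_n + h·k2.
t=0.000000, y=-0.570000:
  k1 = f(0.000000, -0.570000) = 1.680000
  k2 = f(0.050000, -0.486000) = 1.594613
  y ← -0.570000 + 0.1·1.594613 = -0.410539
t=0.100000, y=-0.410539:
  k1 = f(0.100000, -0.410539) = 1.514993
  k2 = f(0.150000, -0.334789) = 1.432325
  y ← -0.410539 + 0.1·1.432325 = -0.267306
t=0.200000, y=-0.267306:
  k1 = f(0.200000, -0.267306) = 1.355180
  k2 = f(0.250000, -0.199547) = 1.275040
  y ← -0.267306 + 0.1·1.275040 = -0.139802
y(0.3) ≈ -0.1398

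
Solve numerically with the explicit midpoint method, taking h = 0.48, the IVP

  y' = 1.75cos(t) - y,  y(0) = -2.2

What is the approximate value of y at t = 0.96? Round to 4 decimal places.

-0.0447

Midpoint: k1 = f(t_n, y_n); k2 = f(t_n + h/2, y_n + (h/2)·k1); y_{n+1} = y_n + h·k2.
t=0.000000, y=-2.200000:
  k1 = f(0.000000, -2.200000) = 3.950000
  k2 = f(0.240000, -1.252000) = 2.951841
  y ← -2.200000 + 0.48·2.951841 = -0.783116
t=0.480000, y=-0.783116:
  k1 = f(0.480000, -0.783116) = 2.335357
  k2 = f(0.720000, -0.222630) = 1.538290
  y ← -0.783116 + 0.48·1.538290 = -0.044737
y(0.96) ≈ -0.0447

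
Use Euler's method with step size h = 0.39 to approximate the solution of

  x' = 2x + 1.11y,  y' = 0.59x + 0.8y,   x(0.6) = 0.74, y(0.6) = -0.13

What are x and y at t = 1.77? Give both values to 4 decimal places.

4.1203, 0.8966

Euler on (x,y): x_{n+1} = x_n + h·x', y_{n+1} = y_n + h·y'.
0.600000: (0.740000, -0.130000); f=(1.335700, 0.332600) → (1.260923, -0.000286)
0.990000: (1.260923, -0.000286); f=(2.521529, 0.743716) → (2.244319, 0.289763)
1.380000: (2.244319, 0.289763); f=(4.810275, 1.555959) → (4.120327, 0.896587)
(x(1.77), y(1.77)) ≈ (4.1203, 0.8966)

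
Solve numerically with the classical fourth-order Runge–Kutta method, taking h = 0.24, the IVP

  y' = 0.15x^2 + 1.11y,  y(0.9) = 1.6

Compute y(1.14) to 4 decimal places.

RK4: k1 = f(x_n, y_n); k2 = f(x_n + h/2, y_n + (h/2)·k1); k3 = f(x_n + h/2, y_n + (h/2)·k2); k4 = f(x_n + h, y_n + h·k3); y_{n+1} = y_n + (h/6)·(k1 + 2k2 + 2k3 + k4).
x=0.900000, y=1.600000:
  k1 = f(0.900000, 1.600000) = 1.897500
  k2 = f(1.020000, 1.827700) = 2.184807
  k3 = f(1.020000, 1.862177) = 2.223076
  k4 = f(1.140000, 2.133538) = 2.563168
  y ← 1.600000 + (0.24/6)·(k1 + 2k2 + 2k3 + k4) = 2.131057
y(1.14) ≈ 2.1311

2.1311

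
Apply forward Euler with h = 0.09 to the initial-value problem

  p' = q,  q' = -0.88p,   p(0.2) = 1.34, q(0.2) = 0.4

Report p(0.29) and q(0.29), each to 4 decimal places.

1.3760, 0.2939

Euler on (p,q): p_{n+1} = p_n + h·p', q_{n+1} = q_n + h·q'.
0.200000: (1.340000, 0.400000); f=(0.400000, -1.179200) → (1.376000, 0.293872)
(p(0.29), q(0.29)) ≈ (1.3760, 0.2939)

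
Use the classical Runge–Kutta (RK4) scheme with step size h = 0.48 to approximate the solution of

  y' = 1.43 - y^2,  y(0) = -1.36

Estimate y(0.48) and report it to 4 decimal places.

RK4: k1 = f(x_n, y_n); k2 = f(x_n + h/2, y_n + (h/2)·k1); k3 = f(x_n + h/2, y_n + (h/2)·k2); k4 = f(x_n + h, y_n + h·k3); y_{n+1} = y_n + (h/6)·(k1 + 2k2 + 2k3 + k4).
x=0.000000, y=-1.360000:
  k1 = f(0.000000, -1.360000) = -0.419600
  k2 = f(0.240000, -1.460704) = -0.703656
  k3 = f(0.240000, -1.528877) = -0.907466
  k4 = f(0.480000, -1.795584) = -1.794121
  y ← -1.360000 + (0.48/6)·(k1 + 2k2 + 2k3 + k4) = -1.794877
y(0.48) ≈ -1.7949

-1.7949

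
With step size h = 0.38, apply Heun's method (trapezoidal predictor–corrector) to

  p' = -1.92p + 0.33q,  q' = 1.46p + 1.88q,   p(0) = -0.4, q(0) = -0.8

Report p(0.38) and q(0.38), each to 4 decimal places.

-0.3281, -1.8237

Heun on (p,q): k1 = f(x_n, state_n); k2 = f(x_n + h, state_n + h·k1); state_{n+1} = state_n + (h/2)·(k1 + k2).
0.000000: (-0.400000, -0.800000)
  k1 = (0.504000, -2.088000)
  predictor → (-0.208480, -1.593440)
  k2 = (-0.125554, -3.300048)
  → (-0.328095, -1.823729)
(p(0.38), q(0.38)) ≈ (-0.3281, -1.8237)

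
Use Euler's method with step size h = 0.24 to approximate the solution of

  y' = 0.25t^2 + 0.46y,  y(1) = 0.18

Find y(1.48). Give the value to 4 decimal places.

0.3808

Euler: y_{n+1} = y_n + h·f(t_n, y_n).
t=1.000000, y=0.180000: f=0.332800 → y ← 0.180000 + 0.24·0.332800 = 0.259872
t=1.240000, y=0.259872: f=0.503941 → y ← 0.259872 + 0.24·0.503941 = 0.380818
y(1.48) ≈ 0.3808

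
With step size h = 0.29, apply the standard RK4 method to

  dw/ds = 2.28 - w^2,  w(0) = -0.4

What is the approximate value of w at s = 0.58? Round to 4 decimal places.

0.8151

RK4: k1 = f(s_n, w_n); k2 = f(s_n + h/2, w_n + (h/2)·k1); k3 = f(s_n + h/2, w_n + (h/2)·k2); k4 = f(s_n + h, w_n + h·k3); w_{n+1} = w_n + (h/6)·(k1 + 2k2 + 2k3 + k4).
s=0.000000, w=-0.400000:
  k1 = f(0.000000, -0.400000) = 2.120000
  k2 = f(0.145000, -0.092600) = 2.271425
  k3 = f(0.145000, -0.070643) = 2.275010
  k4 = f(0.290000, 0.259753) = 2.212529
  w ← -0.400000 + (0.29/6)·(k1 + 2k2 + 2k3 + k4) = 0.248894
s=0.290000, w=0.248894:
  k1 = f(0.290000, 0.248894) = 2.218052
  k2 = f(0.435000, 0.570512) = 1.954516
  k3 = f(0.435000, 0.532299) = 1.996658
  k4 = f(0.580000, 0.827925) = 1.594540
  w ← 0.248894 + (0.29/6)·(k1 + 2k2 + 2k3 + k4) = 0.815116
w(0.58) ≈ 0.8151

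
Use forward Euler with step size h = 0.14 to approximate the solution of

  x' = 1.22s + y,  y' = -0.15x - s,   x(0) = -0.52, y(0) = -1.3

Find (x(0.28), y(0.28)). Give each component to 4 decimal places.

-0.8586, -1.2939

Euler on (x,y): x_{n+1} = x_n + h·x', y_{n+1} = y_n + h·y'.
0.000000: (-0.520000, -1.300000); f=(-1.300000, 0.078000) → (-0.702000, -1.289080)
0.140000: (-0.702000, -1.289080); f=(-1.118280, -0.034700) → (-0.858559, -1.293938)
(x(0.28), y(0.28)) ≈ (-0.8586, -1.2939)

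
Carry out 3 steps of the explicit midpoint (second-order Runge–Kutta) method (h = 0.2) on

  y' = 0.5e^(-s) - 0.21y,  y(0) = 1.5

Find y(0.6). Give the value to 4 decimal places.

Midpoint: k1 = f(s_n, y_n); k2 = f(s_n + h/2, y_n + (h/2)·k1); y_{n+1} = y_n + h·k2.
s=0.000000, y=1.500000:
  k1 = f(0.000000, 1.500000) = 0.185000
  k2 = f(0.100000, 1.518500) = 0.133534
  y ← 1.500000 + 0.2·0.133534 = 1.526707
s=0.200000, y=1.526707:
  k1 = f(0.200000, 1.526707) = 0.088757
  k2 = f(0.300000, 1.535582) = 0.047937
  y ← 1.526707 + 0.2·0.047937 = 1.536294
s=0.400000, y=1.536294:
  k1 = f(0.400000, 1.536294) = 0.012538
  k2 = f(0.500000, 1.537548) = -0.019620
  y ← 1.536294 + 0.2·(-0.019620) = 1.532370
y(0.6) ≈ 1.5324

1.5324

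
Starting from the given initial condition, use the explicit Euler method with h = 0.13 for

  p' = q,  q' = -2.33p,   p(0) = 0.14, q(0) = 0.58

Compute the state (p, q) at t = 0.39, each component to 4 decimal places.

Euler on (p,q): p_{n+1} = p_n + h·p', q_{n+1} = q_n + h·q'.
0.000000: (0.140000, 0.580000); f=(0.580000, -0.326200) → (0.215400, 0.537594)
0.130000: (0.215400, 0.537594); f=(0.537594, -0.501882) → (0.285287, 0.472349)
0.260000: (0.285287, 0.472349); f=(0.472349, -0.664719) → (0.346693, 0.385936)
(p(0.39), q(0.39)) ≈ (0.3467, 0.3859)

0.3467, 0.3859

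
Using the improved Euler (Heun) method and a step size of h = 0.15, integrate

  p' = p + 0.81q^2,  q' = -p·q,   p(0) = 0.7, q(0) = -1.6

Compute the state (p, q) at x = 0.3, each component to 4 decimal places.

Heun on (p,q): k1 = f(x_n, state_n); k2 = f(x_n + h, state_n + h·k1); state_{n+1} = state_n + (h/2)·(k1 + k2).
0.000000: (0.700000, -1.600000)
  k1 = (2.773600, 1.120000)
  predictor → (1.116040, -1.432000)
  k2 = (2.777045, 1.598169)
  → (1.116298, -1.396137)
0.150000: (1.116298, -1.396137)
  k1 = (2.695150, 1.558506)
  predictor → (1.520571, -1.162361)
  k2 = (2.614949, 1.767453)
  → (1.514556, -1.146690)
(p(0.3), q(0.3)) ≈ (1.5146, -1.1467)

1.5146, -1.1467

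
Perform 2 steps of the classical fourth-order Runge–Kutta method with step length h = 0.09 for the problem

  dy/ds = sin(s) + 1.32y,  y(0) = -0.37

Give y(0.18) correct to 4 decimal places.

-0.4517

RK4: k1 = f(s_n, y_n); k2 = f(s_n + h/2, y_n + (h/2)·k1); k3 = f(s_n + h/2, y_n + (h/2)·k2); k4 = f(s_n + h, y_n + h·k3); y_{n+1} = y_n + (h/6)·(k1 + 2k2 + 2k3 + k4).
s=0.000000, y=-0.370000:
  k1 = f(0.000000, -0.370000) = -0.488400
  k2 = f(0.045000, -0.391978) = -0.472426
  k3 = f(0.045000, -0.391259) = -0.471477
  k4 = f(0.090000, -0.412433) = -0.454533
  y ← -0.370000 + (0.09/6)·(k1 + 2k2 + 2k3 + k4) = -0.412461
s=0.090000, y=-0.412461:
  k1 = f(0.090000, -0.412461) = -0.454570
  k2 = f(0.135000, -0.432917) = -0.436860
  k3 = f(0.135000, -0.432120) = -0.435808
  k4 = f(0.180000, -0.451684) = -0.417193
  y ← -0.412461 + (0.09/6)·(k1 + 2k2 + 2k3 + k4) = -0.451718
y(0.18) ≈ -0.4517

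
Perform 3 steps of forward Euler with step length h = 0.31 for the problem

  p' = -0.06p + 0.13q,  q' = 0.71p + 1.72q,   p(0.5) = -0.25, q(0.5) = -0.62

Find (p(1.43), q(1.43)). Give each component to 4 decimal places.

-0.3647, -2.5224

Euler on (p,q): p_{n+1} = p_n + h·p', q_{n+1} = q_n + h·q'.
0.500000: (-0.250000, -0.620000); f=(-0.065600, -1.243900) → (-0.270336, -1.005609)
0.810000: (-0.270336, -1.005609); f=(-0.114509, -1.921586) → (-0.305834, -1.601301)
1.120000: (-0.305834, -1.601301); f=(-0.189819, -2.971379) → (-0.364678, -2.522428)
(p(1.43), q(1.43)) ≈ (-0.3647, -2.5224)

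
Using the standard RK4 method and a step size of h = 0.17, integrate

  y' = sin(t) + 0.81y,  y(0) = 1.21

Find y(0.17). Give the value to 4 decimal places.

1.4037

RK4: k1 = f(t_n, y_n); k2 = f(t_n + h/2, y_n + (h/2)·k1); k3 = f(t_n + h/2, y_n + (h/2)·k2); k4 = f(t_n + h, y_n + h·k3); y_{n+1} = y_n + (h/6)·(k1 + 2k2 + 2k3 + k4).
t=0.000000, y=1.210000:
  k1 = f(0.000000, 1.210000) = 0.980100
  k2 = f(0.085000, 1.293308) = 1.132478
  k3 = f(0.085000, 1.306261) = 1.142969
  k4 = f(0.170000, 1.404305) = 1.306669
  y ← 1.210000 + (0.17/6)·(k1 + 2k2 + 2k3 + k4) = 1.403734
y(0.17) ≈ 1.4037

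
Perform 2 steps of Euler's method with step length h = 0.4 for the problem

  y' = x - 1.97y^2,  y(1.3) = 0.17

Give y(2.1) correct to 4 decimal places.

Euler: y_{n+1} = y_n + h·f(x_n, y_n).
x=1.300000, y=0.170000: f=1.243067 → y ← 0.170000 + 0.4·1.243067 = 0.667227
x=1.700000, y=0.667227: f=0.822973 → y ← 0.667227 + 0.4·0.822973 = 0.996416
y(2.1) ≈ 0.9964

0.9964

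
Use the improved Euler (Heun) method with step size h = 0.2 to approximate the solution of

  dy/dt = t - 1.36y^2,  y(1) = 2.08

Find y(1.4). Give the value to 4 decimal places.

1.3055

Heun: k1 = f(t_n, y_n); k2 = f(t_n + h, y_n + h·k1); y_{n+1} = y_n + (h/2)·(k1 + k2).
t=1.000000, y=2.080000:
  k1 = f(1.000000, 2.080000) = -4.883904
  k2 = f(1.200000, 1.103219) = -0.455246
  y ← 2.080000 + (0.2/2)·(-4.883904 + (-0.455246)) = 1.546085
t=1.200000, y=1.546085:
  k1 = f(1.200000, 1.546085) = -2.050915
  k2 = f(1.400000, 1.135902) = -0.354772
  y ← 1.546085 + (0.2/2)·(-2.050915 + (-0.354772)) = 1.305516
y(1.4) ≈ 1.3055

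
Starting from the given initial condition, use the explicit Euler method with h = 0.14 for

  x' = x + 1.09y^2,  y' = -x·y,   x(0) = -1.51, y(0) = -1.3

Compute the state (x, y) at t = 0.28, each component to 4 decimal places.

-1.2899, -1.8975

Euler on (x,y): x_{n+1} = x_n + h·x', y_{n+1} = y_n + h·y'.
0.000000: (-1.510000, -1.300000); f=(0.332100, -1.963000) → (-1.463506, -1.574820)
0.140000: (-1.463506, -1.574820); f=(1.239757, -2.304759) → (-1.289940, -1.897486)
(x(0.28), y(0.28)) ≈ (-1.2899, -1.8975)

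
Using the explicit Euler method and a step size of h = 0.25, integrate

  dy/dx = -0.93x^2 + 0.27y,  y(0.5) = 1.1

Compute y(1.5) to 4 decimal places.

0.5972

Euler: y_{n+1} = y_n + h·f(x_n, y_n).
x=0.500000, y=1.100000: f=0.064500 → y ← 1.100000 + 0.25·0.064500 = 1.116125
x=0.750000, y=1.116125: f=-0.221771 → y ← 1.116125 + 0.25·(-0.221771) = 1.060682
x=1.000000, y=1.060682: f=-0.643616 → y ← 1.060682 + 0.25·(-0.643616) = 0.899778
x=1.250000, y=0.899778: f=-1.210185 → y ← 0.899778 + 0.25·(-1.210185) = 0.597232
y(1.5) ≈ 0.5972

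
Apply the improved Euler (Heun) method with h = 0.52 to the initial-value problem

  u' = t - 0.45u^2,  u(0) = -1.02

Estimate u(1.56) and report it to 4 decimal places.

-0.7098

Heun: k1 = f(t_n, u_n); k2 = f(t_n + h, u_n + h·k1); u_{n+1} = u_n + (h/2)·(k1 + k2).
t=0.000000, u=-1.020000:
  k1 = f(0.000000, -1.020000) = -0.468180
  k2 = f(0.520000, -1.263454) = -0.198342
  u ← -1.020000 + (0.52/2)·(-0.468180 + (-0.198342)) = -1.193296
t=0.520000, u=-1.193296:
  k1 = f(0.520000, -1.193296) = -0.120780
  k2 = f(1.040000, -1.256101) = 0.329995
  u ← -1.193296 + (0.52/2)·(-0.120780 + 0.329995) = -1.138900
t=1.040000, u=-1.138900:
  k1 = f(1.040000, -1.138900) = 0.456308
  k2 = f(1.560000, -0.901619) = 1.194187
  u ← -1.138900 + (0.52/2)·(0.456308 + 1.194187) = -0.709771
u(1.56) ≈ -0.7098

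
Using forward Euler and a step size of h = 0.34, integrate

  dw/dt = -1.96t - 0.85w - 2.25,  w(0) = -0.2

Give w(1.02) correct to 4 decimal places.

-2.3818

Euler: w_{n+1} = w_n + h·f(t_n, w_n).
t=0.000000, w=-0.200000: f=-2.080000 → w ← -0.200000 + 0.34·(-2.080000) = -0.907200
t=0.340000, w=-0.907200: f=-2.145280 → w ← -0.907200 + 0.34·(-2.145280) = -1.636595
t=0.680000, w=-1.636595: f=-2.191694 → w ← -1.636595 + 0.34·(-2.191694) = -2.381771
w(1.02) ≈ -2.3818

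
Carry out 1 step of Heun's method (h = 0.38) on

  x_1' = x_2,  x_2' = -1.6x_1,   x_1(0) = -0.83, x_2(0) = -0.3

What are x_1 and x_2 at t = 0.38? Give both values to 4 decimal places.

-0.8481, 0.2393

Heun on (x_1,x_2): k1 = f(t_n, state_n); k2 = f(t_n + h, state_n + h·k1); state_{n+1} = state_n + (h/2)·(k1 + k2).
0.000000: (-0.830000, -0.300000)
  k1 = (-0.300000, 1.328000)
  predictor → (-0.944000, 0.204640)
  k2 = (0.204640, 1.510400)
  → (-0.848118, 0.239296)
(x_1(0.38), x_2(0.38)) ≈ (-0.8481, 0.2393)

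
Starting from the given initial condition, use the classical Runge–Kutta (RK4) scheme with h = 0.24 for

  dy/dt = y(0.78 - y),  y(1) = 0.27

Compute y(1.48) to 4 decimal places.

RK4: k1 = f(t_n, y_n); k2 = f(t_n + h/2, y_n + (h/2)·k1); k3 = f(t_n + h/2, y_n + (h/2)·k2); k4 = f(t_n + h, y_n + h·k3); y_{n+1} = y_n + (h/6)·(k1 + 2k2 + 2k3 + k4).
t=1.000000, y=0.270000:
  k1 = f(1.000000, 0.270000) = 0.137700
  k2 = f(1.120000, 0.286524) = 0.141393
  k3 = f(1.120000, 0.286967) = 0.141484
  k4 = f(1.240000, 0.303956) = 0.144696
  y ← 0.270000 + (0.24/6)·(k1 + 2k2 + 2k3 + k4) = 0.303926
t=1.240000, y=0.303926:
  k1 = f(1.240000, 0.303926) = 0.144691
  k2 = f(1.360000, 0.321289) = 0.147379
  k3 = f(1.360000, 0.321611) = 0.147423
  k4 = f(1.480000, 0.339308) = 0.149530
  y ← 0.303926 + (0.24/6)·(k1 + 2k2 + 2k3 + k4) = 0.339279
y(1.48) ≈ 0.3393

0.3393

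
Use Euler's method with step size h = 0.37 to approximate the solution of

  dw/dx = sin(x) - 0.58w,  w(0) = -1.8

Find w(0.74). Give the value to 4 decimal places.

-0.9765

Euler: w_{n+1} = w_n + h·f(x_n, w_n).
x=0.000000, w=-1.800000: f=1.044000 → w ← -1.800000 + 0.37·1.044000 = -1.413720
x=0.370000, w=-1.413720: f=1.181573 → w ← -1.413720 + 0.37·1.181573 = -0.976538
w(0.74) ≈ -0.9765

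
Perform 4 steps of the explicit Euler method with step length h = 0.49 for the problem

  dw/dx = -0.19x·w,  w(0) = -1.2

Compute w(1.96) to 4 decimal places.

Euler: w_{n+1} = w_n + h·f(x_n, w_n).
x=0.000000, w=-1.200000: f=0.000000 → w ← -1.200000 + 0.49·0.000000 = -1.200000
x=0.490000, w=-1.200000: f=0.111720 → w ← -1.200000 + 0.49·0.111720 = -1.145257
x=0.980000, w=-1.145257: f=0.213247 → w ← -1.145257 + 0.49·0.213247 = -1.040766
x=1.470000, w=-1.040766: f=0.290686 → w ← -1.040766 + 0.49·0.290686 = -0.898330
w(1.96) ≈ -0.8983

-0.8983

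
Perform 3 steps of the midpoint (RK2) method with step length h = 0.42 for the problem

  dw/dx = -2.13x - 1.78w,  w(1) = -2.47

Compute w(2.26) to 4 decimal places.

Midpoint: k1 = f(x_n, w_n); k2 = f(x_n + h/2, w_n + (h/2)·k1); w_{n+1} = w_n + h·k2.
x=1.000000, w=-2.470000:
  k1 = f(1.000000, -2.470000) = 2.266600
  k2 = f(1.210000, -1.994014) = 0.972045
  w ← -2.470000 + 0.42·0.972045 = -2.061741
x=1.420000, w=-2.061741:
  k1 = f(1.420000, -2.061741) = 0.645299
  k2 = f(1.630000, -1.926228) = -0.043214
  w ← -2.061741 + 0.42·(-0.043214) = -2.079891
x=1.840000, w=-2.079891:
  k1 = f(1.840000, -2.079891) = -0.216994
  k2 = f(2.050000, -2.125460) = -0.583182
  w ← -2.079891 + 0.42·(-0.583182) = -2.324827
w(2.26) ≈ -2.3248

-2.3248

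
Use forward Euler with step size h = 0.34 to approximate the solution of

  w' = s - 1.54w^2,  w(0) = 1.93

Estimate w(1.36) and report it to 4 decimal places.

Euler: w_{n+1} = w_n + h·f(s_n, w_n).
s=0.000000, w=1.930000: f=-5.736346 → w ← 1.930000 + 0.34·(-5.736346) = -0.020358
s=0.340000, w=-0.020358: f=0.339362 → w ← -0.020358 + 0.34·0.339362 = 0.095025
s=0.680000, w=0.095025: f=0.666094 → w ← 0.095025 + 0.34·0.666094 = 0.321497
s=1.020000, w=0.321497: f=0.860825 → w ← 0.321497 + 0.34·0.860825 = 0.614178
w(1.36) ≈ 0.6142

0.6142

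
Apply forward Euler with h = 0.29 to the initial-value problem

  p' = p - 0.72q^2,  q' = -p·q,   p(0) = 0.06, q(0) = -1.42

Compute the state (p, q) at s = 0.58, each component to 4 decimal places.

-0.8498, -1.5343

Euler on (p,q): p_{n+1} = p_n + h·p', q_{n+1} = q_n + h·q'.
0.000000: (0.060000, -1.420000); f=(-1.391808, 0.085200) → (-0.343624, -1.395292)
0.290000: (-0.343624, -1.395292); f=(-1.745349, -0.479456) → (-0.849776, -1.534334)
(p(0.58), q(0.58)) ≈ (-0.8498, -1.5343)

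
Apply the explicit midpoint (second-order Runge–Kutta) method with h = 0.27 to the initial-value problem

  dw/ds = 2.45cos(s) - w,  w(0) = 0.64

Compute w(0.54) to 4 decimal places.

Midpoint: k1 = f(s_n, w_n); k2 = f(s_n + h/2, w_n + (h/2)·k1); w_{n+1} = w_n + h·k2.
s=0.000000, w=0.640000:
  k1 = f(0.000000, 0.640000) = 1.810000
  k2 = f(0.135000, 0.884350) = 1.543358
  w ← 0.640000 + 0.27·1.543358 = 1.056707
s=0.270000, w=1.056707:
  k1 = f(0.270000, 1.056707) = 1.304532
  k2 = f(0.405000, 1.232819) = 1.018982
  w ← 1.056707 + 0.27·1.018982 = 1.331832
w(0.54) ≈ 1.3318

1.3318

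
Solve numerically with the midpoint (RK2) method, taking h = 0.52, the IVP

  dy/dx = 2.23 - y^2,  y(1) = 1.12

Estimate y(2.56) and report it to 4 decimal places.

1.4240

Midpoint: k1 = f(x_n, y_n); k2 = f(x_n + h/2, y_n + (h/2)·k1); y_{n+1} = y_n + h·k2.
x=1.000000, y=1.120000:
  k1 = f(1.000000, 1.120000) = 0.975600
  k2 = f(1.260000, 1.373656) = 0.343069
  y ← 1.120000 + 0.52·0.343069 = 1.298396
x=1.520000, y=1.298396:
  k1 = f(1.520000, 1.298396) = 0.544168
  k2 = f(1.780000, 1.439880) = 0.156747
  y ← 1.298396 + 0.52·0.156747 = 1.379904
x=2.040000, y=1.379904:
  k1 = f(2.040000, 1.379904) = 0.325864
  k2 = f(2.300000, 1.464629) = 0.084862
  y ← 1.379904 + 0.52·0.084862 = 1.424032
y(2.56) ≈ 1.4240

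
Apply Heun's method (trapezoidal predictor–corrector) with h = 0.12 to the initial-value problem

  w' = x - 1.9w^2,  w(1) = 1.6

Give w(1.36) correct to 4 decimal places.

Heun: k1 = f(x_n, w_n); k2 = f(x_n + h, w_n + h·k1); w_{n+1} = w_n + (h/2)·(k1 + k2).
x=1.000000, w=1.600000:
  k1 = f(1.000000, 1.600000) = -3.864000
  k2 = f(1.120000, 1.136320) = -1.333324
  w ← 1.600000 + (0.12/2)·(-3.864000 + (-1.333324)) = 1.288161
x=1.120000, w=1.288161:
  k1 = f(1.120000, 1.288161) = -2.032780
  k2 = f(1.240000, 1.044227) = -0.831779
  w ← 1.288161 + (0.12/2)·(-2.032780 + (-0.831779)) = 1.116287
x=1.240000, w=1.116287:
  k1 = f(1.240000, 1.116287) = -1.127584
  k2 = f(1.360000, 0.980977) = -0.468400
  w ← 1.116287 + (0.12/2)·(-1.127584 + (-0.468400)) = 1.020528
w(1.36) ≈ 1.0205

1.0205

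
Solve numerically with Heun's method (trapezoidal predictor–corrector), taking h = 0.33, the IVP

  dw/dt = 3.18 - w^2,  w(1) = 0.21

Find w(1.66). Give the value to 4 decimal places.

1.3949

Heun: k1 = f(t_n, w_n); k2 = f(t_n + h, w_n + h·k1); w_{n+1} = w_n + (h/2)·(k1 + k2).
t=1.000000, w=0.210000:
  k1 = f(1.000000, 0.210000) = 3.135900
  k2 = f(1.330000, 1.244847) = 1.630356
  w ← 0.210000 + (0.33/2)·(3.135900 + 1.630356) = 0.996432
t=1.330000, w=0.996432:
  k1 = f(1.330000, 0.996432) = 2.187123
  k2 = f(1.660000, 1.718183) = 0.227848
  w ← 0.996432 + (0.33/2)·(2.187123 + 0.227848) = 1.394902
w(1.66) ≈ 1.3949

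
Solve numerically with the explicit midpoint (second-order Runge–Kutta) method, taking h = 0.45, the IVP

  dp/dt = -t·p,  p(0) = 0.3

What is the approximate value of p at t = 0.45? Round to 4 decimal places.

Midpoint: k1 = f(t_n, p_n); k2 = f(t_n + h/2, p_n + (h/2)·k1); p_{n+1} = p_n + h·k2.
t=0.000000, p=0.300000:
  k1 = f(0.000000, 0.300000) = 0.000000
  k2 = f(0.225000, 0.300000) = -0.067500
  p ← 0.300000 + 0.45·(-0.067500) = 0.269625
p(0.45) ≈ 0.2696

0.2696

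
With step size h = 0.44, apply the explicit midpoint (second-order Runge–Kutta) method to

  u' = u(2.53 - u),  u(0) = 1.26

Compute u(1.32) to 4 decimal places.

2.4003

Midpoint: k1 = f(s_n, u_n); k2 = f(s_n + h/2, u_n + (h/2)·k1); u_{n+1} = u_n + h·k2.
s=0.000000, u=1.260000:
  k1 = f(0.000000, 1.260000) = 1.600200
  k2 = f(0.220000, 1.612044) = 1.479785
  u ← 1.260000 + 0.44·1.479785 = 1.911106
s=0.440000, u=1.911106:
  k1 = f(0.440000, 1.911106) = 1.182773
  k2 = f(0.660000, 2.171316) = 0.778817
  u ← 1.911106 + 0.44·0.778817 = 2.253785
s=0.880000, u=2.253785:
  k1 = f(0.880000, 2.253785) = 0.622529
  k2 = f(1.100000, 2.390742) = 0.332931
  u ← 2.253785 + 0.44·0.332931 = 2.400275
u(1.32) ≈ 2.4003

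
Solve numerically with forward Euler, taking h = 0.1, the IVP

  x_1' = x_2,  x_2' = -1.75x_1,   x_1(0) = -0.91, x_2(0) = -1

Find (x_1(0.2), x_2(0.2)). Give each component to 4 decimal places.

-1.0941, -0.6640

Euler on (x_1,x_2): x_1_{n+1} = x_1_n + h·x_1', x_2_{n+1} = x_2_n + h·x_2'.
0.000000: (-0.910000, -1.000000); f=(-1.000000, 1.592500) → (-1.010000, -0.840750)
0.100000: (-1.010000, -0.840750); f=(-0.840750, 1.767500) → (-1.094075, -0.664000)
(x_1(0.2), x_2(0.2)) ≈ (-1.0941, -0.6640)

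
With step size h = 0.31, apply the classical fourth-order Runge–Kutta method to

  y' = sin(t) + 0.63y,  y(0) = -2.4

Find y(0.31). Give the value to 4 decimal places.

-2.8667

RK4: k1 = f(t_n, y_n); k2 = f(t_n + h/2, y_n + (h/2)·k1); k3 = f(t_n + h/2, y_n + (h/2)·k2); k4 = f(t_n + h, y_n + h·k3); y_{n+1} = y_n + (h/6)·(k1 + 2k2 + 2k3 + k4).
t=0.000000, y=-2.400000:
  k1 = f(0.000000, -2.400000) = -1.512000
  k2 = f(0.155000, -2.634360) = -1.505267
  k3 = f(0.155000, -2.633316) = -1.504609
  k4 = f(0.310000, -2.866429) = -1.500792
  y ← -2.400000 + (0.31/6)·(k1 + 2k2 + 2k3 + k4) = -2.866681
y(0.31) ≈ -2.8667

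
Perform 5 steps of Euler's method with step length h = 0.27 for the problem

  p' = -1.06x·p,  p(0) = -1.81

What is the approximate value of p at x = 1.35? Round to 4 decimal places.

Euler: p_{n+1} = p_n + h·f(x_n, p_n).
x=0.000000, p=-1.810000: f=0.000000 → p ← -1.810000 + 0.27·0.000000 = -1.810000
x=0.270000, p=-1.810000: f=0.518022 → p ← -1.810000 + 0.27·0.518022 = -1.670134
x=0.540000, p=-1.670134: f=0.955985 → p ← -1.670134 + 0.27·0.955985 = -1.412018
x=0.810000, p=-1.412018: f=1.212359 → p ← -1.412018 + 0.27·1.212359 = -1.084681
x=1.080000, p=-1.084681: f=1.241743 → p ← -1.084681 + 0.27·1.241743 = -0.749411
p(1.35) ≈ -0.7494

-0.7494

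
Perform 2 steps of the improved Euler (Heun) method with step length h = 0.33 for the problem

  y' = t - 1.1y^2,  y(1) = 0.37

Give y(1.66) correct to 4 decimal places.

Heun: k1 = f(t_n, y_n); k2 = f(t_n + h, y_n + h·k1); y_{n+1} = y_n + (h/2)·(k1 + k2).
t=1.000000, y=0.370000:
  k1 = f(1.000000, 0.370000) = 0.849410
  k2 = f(1.330000, 0.650305) = 0.864813
  y ← 0.370000 + (0.33/2)·(0.849410 + 0.864813) = 0.652847
t=1.330000, y=0.652847:
  k1 = f(1.330000, 0.652847) = 0.861170
  k2 = f(1.660000, 0.937033) = 0.694166
  y ← 0.652847 + (0.33/2)·(0.861170 + 0.694166) = 0.909477
y(1.66) ≈ 0.9095

0.9095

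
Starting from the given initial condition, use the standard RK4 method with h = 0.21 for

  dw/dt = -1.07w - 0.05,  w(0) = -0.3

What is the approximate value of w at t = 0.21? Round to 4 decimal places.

RK4: k1 = f(t_n, w_n); k2 = f(t_n + h/2, w_n + (h/2)·k1); k3 = f(t_n + h/2, w_n + (h/2)·k2); k4 = f(t_n + h, w_n + h·k3); w_{n+1} = w_n + (h/6)·(k1 + 2k2 + 2k3 + k4).
t=0.000000, w=-0.300000:
  k1 = f(0.000000, -0.300000) = 0.271000
  k2 = f(0.105000, -0.271545) = 0.240553
  k3 = f(0.105000, -0.274742) = 0.243974
  k4 = f(0.210000, -0.248765) = 0.216179
  w ← -0.300000 + (0.21/6)·(k1 + 2k2 + 2k3 + k4) = -0.249032
w(0.21) ≈ -0.2490

-0.2490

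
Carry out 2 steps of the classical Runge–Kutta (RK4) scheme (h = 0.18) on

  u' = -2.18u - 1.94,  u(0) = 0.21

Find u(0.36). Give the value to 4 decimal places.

-0.3880

RK4: k1 = f(x_n, u_n); k2 = f(x_n + h/2, u_n + (h/2)·k1); k3 = f(x_n + h/2, u_n + (h/2)·k2); k4 = f(x_n + h, u_n + h·k3); u_{n+1} = u_n + (h/6)·(k1 + 2k2 + 2k3 + k4).
x=0.000000, u=0.210000:
  k1 = f(0.000000, 0.210000) = -2.397800
  k2 = f(0.090000, -0.005802) = -1.927352
  k3 = f(0.090000, 0.036538) = -2.019654
  k4 = f(0.180000, -0.153538) = -1.605288
  u ← 0.210000 + (0.18/6)·(k1 + 2k2 + 2k3 + k4) = -0.146913
x=0.180000, u=-0.146913:
  k1 = f(0.180000, -0.146913) = -1.619730
  k2 = f(0.270000, -0.292689) = -1.301939
  k3 = f(0.270000, -0.264087) = -1.364289
  k4 = f(0.360000, -0.392485) = -1.084383
  u ← -0.146913 + (0.18/6)·(k1 + 2k2 + 2k3 + k4) = -0.388010
u(0.36) ≈ -0.3880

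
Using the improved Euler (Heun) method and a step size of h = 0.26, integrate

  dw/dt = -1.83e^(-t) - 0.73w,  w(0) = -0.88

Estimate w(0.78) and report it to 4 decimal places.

-1.2218

Heun: k1 = f(t_n, w_n); k2 = f(t_n + h, w_n + h·k1); w_{n+1} = w_n + (h/2)·(k1 + k2).
t=0.000000, w=-0.880000:
  k1 = f(0.000000, -0.880000) = -1.187600
  k2 = f(0.260000, -1.188776) = -0.543218
  w ← -0.880000 + (0.26/2)·(-1.187600 + (-0.543218)) = -1.105006
t=0.260000, w=-1.105006:
  k1 = f(0.260000, -1.105006) = -0.604370
  k2 = f(0.520000, -1.262142) = -0.166609
  w ← -1.105006 + (0.26/2)·(-0.604370 + (-0.166609)) = -1.205234
t=0.520000, w=-1.205234:
  k1 = f(0.520000, -1.205234) = -0.208152
  k2 = f(0.780000, -1.259353) = 0.080445
  w ← -1.205234 + (0.26/2)·(-0.208152 + 0.080445) = -1.221835
w(0.78) ≈ -1.2218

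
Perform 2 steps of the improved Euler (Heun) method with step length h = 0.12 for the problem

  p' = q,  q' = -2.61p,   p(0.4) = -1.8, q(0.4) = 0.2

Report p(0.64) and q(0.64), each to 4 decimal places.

-1.6182, 1.2914

Heun on (p,q): k1 = f(x_n, state_n); k2 = f(x_n + h, state_n + h·k1); state_{n+1} = state_n + (h/2)·(k1 + k2).
0.400000: (-1.800000, 0.200000)
  k1 = (0.200000, 4.698000)
  predictor → (-1.776000, 0.763760)
  k2 = (0.763760, 4.635360)
  → (-1.742174, 0.760002)
0.520000: (-1.742174, 0.760002)
  k1 = (0.760002, 4.547075)
  predictor → (-1.650974, 1.305651)
  k2 = (1.305651, 4.309043)
  → (-1.618235, 1.291369)
(p(0.64), q(0.64)) ≈ (-1.6182, 1.2914)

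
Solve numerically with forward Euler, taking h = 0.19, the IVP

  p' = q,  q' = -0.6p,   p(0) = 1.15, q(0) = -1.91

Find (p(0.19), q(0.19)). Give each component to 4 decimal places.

Euler on (p,q): p_{n+1} = p_n + h·p', q_{n+1} = q_n + h·q'.
0.000000: (1.150000, -1.910000); f=(-1.910000, -0.690000) → (0.787100, -2.041100)
(p(0.19), q(0.19)) ≈ (0.7871, -2.0411)

0.7871, -2.0411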